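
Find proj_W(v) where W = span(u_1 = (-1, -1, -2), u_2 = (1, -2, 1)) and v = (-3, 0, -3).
proj_W(v) = (-15/7, 6/35, -123/35)

Set up U = [u_1 | ... | u_2] ∈ R^(3×2). The projector onto W = col(U) is P = U (U^T U)^(-1) U^T.
Compute U^T U =
  [6, -1]
  [-1, 6],
and U^T v = (9, -6).
Solve U^T U · c = U^T v for the coefficients: c = (48/35, -27/35). The projection is proj_W(v) = U c.
Check: (v - proj_W(v)) · u_1 = 0  (should be 0).
Check: (v - proj_W(v)) · u_2 = 0  (should be 0).
Result: proj_W(v) = (-15/7, 6/35, -123/35).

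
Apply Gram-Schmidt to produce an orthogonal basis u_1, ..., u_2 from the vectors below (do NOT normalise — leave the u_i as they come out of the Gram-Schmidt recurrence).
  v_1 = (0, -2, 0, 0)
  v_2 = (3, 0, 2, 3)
Orthogonal basis:
  u_1 = (0, -2, 0, 0)
  u_2 = (3, 0, 2, 3)

Apply the Gram-Schmidt recurrence
  u_1 = v_1
  u_i = v_i − Σ_{j<i} ((v_i · u_j) / (u_j · u_j)) · u_j.

Step by step this gives:
  u_1 = (0, -2, 0, 0)
  u_2 = (3, 0, 2, 3)

Orthogonality check:
  u_2 · u_1 = 0 (should be 0)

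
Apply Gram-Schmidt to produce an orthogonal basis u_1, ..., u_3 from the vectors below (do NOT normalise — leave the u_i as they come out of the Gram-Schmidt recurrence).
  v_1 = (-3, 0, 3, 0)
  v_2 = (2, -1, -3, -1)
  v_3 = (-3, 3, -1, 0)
Orthogonal basis:
  u_1 = (-3, 0, 3, 0)
  u_2 = (-1/2, -1, -1/2, -1)
  u_3 = (-11/5, 13/5, -11/5, -2/5)

Apply the Gram-Schmidt recurrence
  u_1 = v_1
  u_i = v_i − Σ_{j<i} ((v_i · u_j) / (u_j · u_j)) · u_j.

Step by step this gives:
  u_1 = (-3, 0, 3, 0)
  u_2 = (-1/2, -1, -1/2, -1)
  u_3 = (-11/5, 13/5, -11/5, -2/5)

Orthogonality check:
  u_2 · u_1 = 0 (should be 0)
  u_3 · u_1 = 0 (should be 0)
  u_3 · u_2 = 0 (should be 0)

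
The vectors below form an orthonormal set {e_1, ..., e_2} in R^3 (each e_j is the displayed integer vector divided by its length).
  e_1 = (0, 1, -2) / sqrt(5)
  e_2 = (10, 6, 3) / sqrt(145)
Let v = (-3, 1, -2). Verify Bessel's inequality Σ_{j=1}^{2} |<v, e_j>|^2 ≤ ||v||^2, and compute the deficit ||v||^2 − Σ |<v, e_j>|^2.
Σ |<v, e_j>|^2 = 325/29; ||v||^2 = 14; deficit = 81/29

Write each e_j = u_j / sqrt(<u_j, u_j>) where u_j is the displayed integer vector. Then <v, e_j> = <v, u_j> / sqrt(<u_j, u_j>), so |<v, e_j>|^2 = <v, u_j>^2 / <u_j, u_j>.
Coefficients: <v, e_1> = 5/sqrt(5), <v, e_2> = -30/sqrt(145).
Square and sum: Σ |<v, e_j>|^2 = 325/29.
Compute ||v||^2 = v·v = 14.
Deficit = 14 − 325/29 = 81/29 ≥ 0, confirming Bessel's inequality. (The deficit equals ||v − Σ <v,e_j> e_j||^2, the squared distance from v to span{e_j}.)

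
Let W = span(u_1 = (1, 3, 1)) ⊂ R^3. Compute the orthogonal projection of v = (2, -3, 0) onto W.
proj_W(v) = (-7/11, -21/11, -7/11)

Set up U = [u_1 | ... | u_1] ∈ R^(3×1). The projector onto W = col(U) is P = U (U^T U)^(-1) U^T.
Compute U^T U =
  [11],
and U^T v = (-7).
Solve U^T U · c = U^T v for the coefficients: c = (-7/11). The projection is proj_W(v) = U c.
Check: (v - proj_W(v)) · u_1 = 0  (should be 0).
Result: proj_W(v) = (-7/11, -21/11, -7/11).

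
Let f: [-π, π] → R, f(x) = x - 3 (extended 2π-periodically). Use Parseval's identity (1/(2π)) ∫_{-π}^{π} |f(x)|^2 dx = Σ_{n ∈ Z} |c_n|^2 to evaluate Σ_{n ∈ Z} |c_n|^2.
Σ |c_n|^2 = π^2/3 + 9

Expand and integrate term by term over [-π, π]:
  ∫ (x)^2 dx = 1·(2π^3/3); ∫ 2·1·(-3)·x dx = 0 (odd integrand); ∫ (-3)^2 dx = 9·2π.
So (1/(2π)) ∫_{-π}^{π} (x - 3)^2 dx = 1π^2/3 + 9 = π^2/3 + 9.
Parseval ⇒ Σ |c_n|^2 = π^2/3 + 9.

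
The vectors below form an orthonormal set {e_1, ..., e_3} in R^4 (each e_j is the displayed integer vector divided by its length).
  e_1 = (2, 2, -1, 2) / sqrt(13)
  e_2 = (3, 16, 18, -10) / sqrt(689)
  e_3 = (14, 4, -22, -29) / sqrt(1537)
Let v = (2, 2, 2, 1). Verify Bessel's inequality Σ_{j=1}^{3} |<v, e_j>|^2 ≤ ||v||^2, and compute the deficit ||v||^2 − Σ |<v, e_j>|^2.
Σ |<v, e_j>|^2 = 341/29; ||v||^2 = 13; deficit = 36/29

Write each e_j = u_j / sqrt(<u_j, u_j>) where u_j is the displayed integer vector. Then <v, e_j> = <v, u_j> / sqrt(<u_j, u_j>), so |<v, e_j>|^2 = <v, u_j>^2 / <u_j, u_j>.
Coefficients: <v, e_1> = 8/sqrt(13), <v, e_2> = 64/sqrt(689), <v, e_3> = -37/sqrt(1537).
Square and sum: Σ |<v, e_j>|^2 = 341/29.
Compute ||v||^2 = v·v = 13.
Deficit = 13 − 341/29 = 36/29 ≥ 0, confirming Bessel's inequality. (The deficit equals ||v − Σ <v,e_j> e_j||^2, the squared distance from v to span{e_j}.)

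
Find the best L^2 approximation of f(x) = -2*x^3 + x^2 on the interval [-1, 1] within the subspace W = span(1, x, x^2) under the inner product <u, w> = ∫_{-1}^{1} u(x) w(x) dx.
g(x) = x^2 - 6*x/5

The best approximation g ∈ W is the orthogonal projection of f onto W. Writing g = a_0 + a_1 x + a_2 x^2, the coefficients solve the normal equations G · a = b where
  G_{ij} = <φ_i, φ_j> and b_i = <f, φ_i>, with φ_0 = 1, φ_1 = x, φ_2 = x^2.
G =
  [2, 0, 2/3]
  [0, 2/3, 0]
  [2/3, 0, 2/5],
b = (2/3, -4/5, 2/5).
Solving gives a_0 = 0, a_1 = -6/5, a_2 = 1, so
  g(x) = x^2 - 6*x/5.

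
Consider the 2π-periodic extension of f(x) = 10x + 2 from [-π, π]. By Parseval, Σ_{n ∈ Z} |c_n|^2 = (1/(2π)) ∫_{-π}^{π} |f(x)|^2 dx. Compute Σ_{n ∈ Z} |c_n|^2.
Σ |c_n|^2 = 100π^2/3 + 4

Expand and integrate term by term over [-π, π]:
  ∫ (10x)^2 dx = 100·(2π^3/3); ∫ 2·10·(2)·x dx = 0 (odd integrand); ∫ 2^2 dx = 4·2π.
So (1/(2π)) ∫_{-π}^{π} (10x + 2)^2 dx = 100π^2/3 + 4 = 100π^2/3 + 4.
Parseval ⇒ Σ |c_n|^2 = 100π^2/3 + 4.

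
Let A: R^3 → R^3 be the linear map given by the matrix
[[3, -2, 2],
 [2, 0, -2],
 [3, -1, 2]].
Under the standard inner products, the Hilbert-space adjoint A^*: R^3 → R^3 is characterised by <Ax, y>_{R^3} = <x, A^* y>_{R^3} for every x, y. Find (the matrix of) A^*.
A^* = A^T =
[[3, 2, 3],
 [-2, 0, -1],
 [2, -2, 2]]

For real matrices with standard dot products, the defining identity <Ax, y> = <x, A^* y> gives (Ax)^T y = x^T (A^*) y, i.e. x^T A^T y = x^T (A^*) y. Since this holds for all x, y, we must have A^* = A^T. Therefore
A^* =
[[3, 2, 3],
 [-2, 0, -1],
 [2, -2, 2]].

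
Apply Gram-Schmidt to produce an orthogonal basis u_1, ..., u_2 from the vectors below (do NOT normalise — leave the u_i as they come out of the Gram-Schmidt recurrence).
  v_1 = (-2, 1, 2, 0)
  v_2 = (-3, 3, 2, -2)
Orthogonal basis:
  u_1 = (-2, 1, 2, 0)
  u_2 = (-1/9, 14/9, -8/9, -2)

Apply the Gram-Schmidt recurrence
  u_1 = v_1
  u_i = v_i − Σ_{j<i} ((v_i · u_j) / (u_j · u_j)) · u_j.

Step by step this gives:
  u_1 = (-2, 1, 2, 0)
  u_2 = (-1/9, 14/9, -8/9, -2)

Orthogonality check:
  u_2 · u_1 = 0 (should be 0)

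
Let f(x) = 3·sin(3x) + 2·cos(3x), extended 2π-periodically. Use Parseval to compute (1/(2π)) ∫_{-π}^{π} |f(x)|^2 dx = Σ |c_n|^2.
Σ |c_n|^2 = 13/2

Expand |f|^2 and use orthogonality of {sin(nx), cos(mx)} on [-π, π]:
  ∫_{-π}^{π} sin(nx)^2 dx = π, ∫ cos(mx)^2 dx = π, and cross terms integrate to 0.
So ∫_{-π}^{π} f(x)^2 dx = 3^2 · π + 2^2 · π = (9 + 4)π.
Divide by 2π: (9 + 4)/2 = 13/2.
By Parseval, this equals Σ |c_n|^2.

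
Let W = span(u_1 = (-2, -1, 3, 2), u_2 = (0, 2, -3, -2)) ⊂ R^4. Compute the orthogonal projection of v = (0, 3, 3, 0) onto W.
proj_W(v) = (-38/27, 5/27, 7/9, 14/27)

Set up U = [u_1 | ... | u_2] ∈ R^(4×2). The projector onto W = col(U) is P = U (U^T U)^(-1) U^T.
Compute U^T U =
  [18, -15]
  [-15, 17],
and U^T v = (6, -3).
Solve U^T U · c = U^T v for the coefficients: c = (19/27, 4/9). The projection is proj_W(v) = U c.
Check: (v - proj_W(v)) · u_1 = 0  (should be 0).
Check: (v - proj_W(v)) · u_2 = 0  (should be 0).
Result: proj_W(v) = (-38/27, 5/27, 7/9, 14/27).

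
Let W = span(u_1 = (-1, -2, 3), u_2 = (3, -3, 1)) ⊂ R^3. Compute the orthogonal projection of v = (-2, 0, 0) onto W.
proj_W(v) = (-181/115, 14/23, 63/115)

Set up U = [u_1 | ... | u_2] ∈ R^(3×2). The projector onto W = col(U) is P = U (U^T U)^(-1) U^T.
Compute U^T U =
  [14, 6]
  [6, 19],
and U^T v = (2, -6).
Solve U^T U · c = U^T v for the coefficients: c = (37/115, -48/115). The projection is proj_W(v) = U c.
Check: (v - proj_W(v)) · u_1 = 0  (should be 0).
Check: (v - proj_W(v)) · u_2 = 0  (should be 0).
Result: proj_W(v) = (-181/115, 14/23, 63/115).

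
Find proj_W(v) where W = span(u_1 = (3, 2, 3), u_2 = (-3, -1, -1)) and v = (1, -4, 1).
proj_W(v) = (9/23, -8/23, -19/23)

Set up U = [u_1 | ... | u_2] ∈ R^(3×2). The projector onto W = col(U) is P = U (U^T U)^(-1) U^T.
Compute U^T U =
  [22, -14]
  [-14, 11],
and U^T v = (-2, 0).
Solve U^T U · c = U^T v for the coefficients: c = (-11/23, -14/23). The projection is proj_W(v) = U c.
Check: (v - proj_W(v)) · u_1 = 0  (should be 0).
Check: (v - proj_W(v)) · u_2 = 0  (should be 0).
Result: proj_W(v) = (9/23, -8/23, -19/23).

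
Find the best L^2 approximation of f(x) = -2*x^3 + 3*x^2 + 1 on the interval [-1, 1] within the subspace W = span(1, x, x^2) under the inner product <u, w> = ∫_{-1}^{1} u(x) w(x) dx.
g(x) = 3*x^2 - 6*x/5 + 1

The best approximation g ∈ W is the orthogonal projection of f onto W. Writing g = a_0 + a_1 x + a_2 x^2, the coefficients solve the normal equations G · a = b where
  G_{ij} = <φ_i, φ_j> and b_i = <f, φ_i>, with φ_0 = 1, φ_1 = x, φ_2 = x^2.
G =
  [2, 0, 2/3]
  [0, 2/3, 0]
  [2/3, 0, 2/5],
b = (4, -4/5, 28/15).
Solving gives a_0 = 1, a_1 = -6/5, a_2 = 3, so
  g(x) = 3*x^2 - 6*x/5 + 1.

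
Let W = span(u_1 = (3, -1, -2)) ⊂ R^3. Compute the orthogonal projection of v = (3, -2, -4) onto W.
proj_W(v) = (57/14, -19/14, -19/7)

Set up U = [u_1 | ... | u_1] ∈ R^(3×1). The projector onto W = col(U) is P = U (U^T U)^(-1) U^T.
Compute U^T U =
  [14],
and U^T v = (19).
Solve U^T U · c = U^T v for the coefficients: c = (19/14). The projection is proj_W(v) = U c.
Check: (v - proj_W(v)) · u_1 = 0  (should be 0).
Result: proj_W(v) = (57/14, -19/14, -19/7).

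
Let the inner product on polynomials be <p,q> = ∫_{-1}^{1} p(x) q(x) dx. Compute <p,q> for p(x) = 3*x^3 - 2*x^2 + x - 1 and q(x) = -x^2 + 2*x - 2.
<p,q> = 178/15

Expand the product: p(x)·q(x) = -3*x^5 + 8*x^4 - 11*x^3 + 7*x^2 - 4*x + 2.
∫_{-1}^{1} of each monomial x^k gives [2/(k+1) if k even, 0 if k odd]. Integrating term-by-term (or equivalently evaluating the antiderivative F(x) = -x^6/2 + 8*x^5/5 - 11*x^4/4 + 7*x^3/3 - 2*x^2 + 2*x at the endpoints):
  F(1) − F(−1) = 41/60 − (-671/60) = 178/15.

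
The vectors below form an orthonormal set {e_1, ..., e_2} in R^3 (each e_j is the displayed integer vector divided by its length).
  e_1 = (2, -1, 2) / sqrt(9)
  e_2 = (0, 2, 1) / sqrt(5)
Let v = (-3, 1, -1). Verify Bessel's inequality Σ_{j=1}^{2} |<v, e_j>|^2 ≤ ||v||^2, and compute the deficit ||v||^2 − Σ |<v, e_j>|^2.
Σ |<v, e_j>|^2 = 46/5; ||v||^2 = 11; deficit = 9/5

Write each e_j = u_j / sqrt(<u_j, u_j>) where u_j is the displayed integer vector. Then <v, e_j> = <v, u_j> / sqrt(<u_j, u_j>), so |<v, e_j>|^2 = <v, u_j>^2 / <u_j, u_j>.
Coefficients: <v, e_1> = -9/sqrt(9), <v, e_2> = 1/sqrt(5).
Square and sum: Σ |<v, e_j>|^2 = 46/5.
Compute ||v||^2 = v·v = 11.
Deficit = 11 − 46/5 = 9/5 ≥ 0, confirming Bessel's inequality. (The deficit equals ||v − Σ <v,e_j> e_j||^2, the squared distance from v to span{e_j}.)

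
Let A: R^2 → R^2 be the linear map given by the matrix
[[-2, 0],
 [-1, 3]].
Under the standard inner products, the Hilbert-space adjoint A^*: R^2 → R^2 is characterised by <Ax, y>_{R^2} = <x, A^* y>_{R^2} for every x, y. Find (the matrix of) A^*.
A^* = A^T =
[[-2, -1],
 [0, 3]]

For real matrices with standard dot products, the defining identity <Ax, y> = <x, A^* y> gives (Ax)^T y = x^T (A^*) y, i.e. x^T A^T y = x^T (A^*) y. Since this holds for all x, y, we must have A^* = A^T. Therefore
A^* =
[[-2, -1],
 [0, 3]].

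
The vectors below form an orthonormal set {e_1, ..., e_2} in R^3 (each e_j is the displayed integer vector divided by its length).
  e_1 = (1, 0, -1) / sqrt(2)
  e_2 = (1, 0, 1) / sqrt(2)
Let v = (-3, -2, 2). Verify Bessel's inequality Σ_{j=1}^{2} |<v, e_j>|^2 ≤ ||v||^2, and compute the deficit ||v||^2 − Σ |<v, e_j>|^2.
Σ |<v, e_j>|^2 = 13; ||v||^2 = 17; deficit = 4

Write each e_j = u_j / sqrt(<u_j, u_j>) where u_j is the displayed integer vector. Then <v, e_j> = <v, u_j> / sqrt(<u_j, u_j>), so |<v, e_j>|^2 = <v, u_j>^2 / <u_j, u_j>.
Coefficients: <v, e_1> = -5/sqrt(2), <v, e_2> = -1/sqrt(2).
Square and sum: Σ |<v, e_j>|^2 = 13.
Compute ||v||^2 = v·v = 17.
Deficit = 17 − 13 = 4 ≥ 0, confirming Bessel's inequality. (The deficit equals ||v − Σ <v,e_j> e_j||^2, the squared distance from v to span{e_j}.)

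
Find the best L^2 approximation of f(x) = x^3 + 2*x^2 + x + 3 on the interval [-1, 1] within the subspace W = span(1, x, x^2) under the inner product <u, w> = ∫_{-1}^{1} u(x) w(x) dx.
g(x) = 2*x^2 + 8*x/5 + 3

The best approximation g ∈ W is the orthogonal projection of f onto W. Writing g = a_0 + a_1 x + a_2 x^2, the coefficients solve the normal equations G · a = b where
  G_{ij} = <φ_i, φ_j> and b_i = <f, φ_i>, with φ_0 = 1, φ_1 = x, φ_2 = x^2.
G =
  [2, 0, 2/3]
  [0, 2/3, 0]
  [2/3, 0, 2/5],
b = (22/3, 16/15, 14/5).
Solving gives a_0 = 3, a_1 = 8/5, a_2 = 2, so
  g(x) = 2*x^2 + 8*x/5 + 3.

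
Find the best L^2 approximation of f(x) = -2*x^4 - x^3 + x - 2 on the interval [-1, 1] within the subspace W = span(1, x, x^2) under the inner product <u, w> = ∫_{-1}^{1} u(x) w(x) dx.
g(x) = -12*x^2/7 + 2*x/5 - 64/35

The best approximation g ∈ W is the orthogonal projection of f onto W. Writing g = a_0 + a_1 x + a_2 x^2, the coefficients solve the normal equations G · a = b where
  G_{ij} = <φ_i, φ_j> and b_i = <f, φ_i>, with φ_0 = 1, φ_1 = x, φ_2 = x^2.
G =
  [2, 0, 2/3]
  [0, 2/3, 0]
  [2/3, 0, 2/5],
b = (-24/5, 4/15, -40/21).
Solving gives a_0 = -64/35, a_1 = 2/5, a_2 = -12/7, so
  g(x) = -12*x^2/7 + 2*x/5 - 64/35.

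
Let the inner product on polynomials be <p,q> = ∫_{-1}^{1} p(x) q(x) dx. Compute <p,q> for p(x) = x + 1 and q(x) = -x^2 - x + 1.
<p,q> = 2/3

Expand the product: p(x)·q(x) = -x^3 - 2*x^2 + 1.
∫_{-1}^{1} of each monomial x^k gives [2/(k+1) if k even, 0 if k odd]. Integrating term-by-term (or equivalently evaluating the antiderivative F(x) = -x^4/4 - 2*x^3/3 + x at the endpoints):
  F(1) − F(−1) = 1/12 − (-7/12) = 2/3.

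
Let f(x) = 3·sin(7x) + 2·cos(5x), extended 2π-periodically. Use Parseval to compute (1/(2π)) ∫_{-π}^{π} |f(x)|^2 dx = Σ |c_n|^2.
Σ |c_n|^2 = 13/2

Expand |f|^2 and use orthogonality of {sin(nx), cos(mx)} on [-π, π]:
  ∫_{-π}^{π} sin(nx)^2 dx = π, ∫ cos(mx)^2 dx = π, and cross terms integrate to 0.
So ∫_{-π}^{π} f(x)^2 dx = 3^2 · π + 2^2 · π = (9 + 4)π.
Divide by 2π: (9 + 4)/2 = 13/2.
By Parseval, this equals Σ |c_n|^2.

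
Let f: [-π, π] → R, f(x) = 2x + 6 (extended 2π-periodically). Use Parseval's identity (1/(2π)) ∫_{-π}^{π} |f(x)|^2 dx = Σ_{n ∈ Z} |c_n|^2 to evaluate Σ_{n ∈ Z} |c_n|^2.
Σ |c_n|^2 = 4π^2/3 + 36

Expand and integrate term by term over [-π, π]:
  ∫ (2x)^2 dx = 4·(2π^3/3); ∫ 2·2·(6)·x dx = 0 (odd integrand); ∫ 6^2 dx = 36·2π.
So (1/(2π)) ∫_{-π}^{π} (2x + 6)^2 dx = 4π^2/3 + 36 = 4π^2/3 + 36.
Parseval ⇒ Σ |c_n|^2 = 4π^2/3 + 36.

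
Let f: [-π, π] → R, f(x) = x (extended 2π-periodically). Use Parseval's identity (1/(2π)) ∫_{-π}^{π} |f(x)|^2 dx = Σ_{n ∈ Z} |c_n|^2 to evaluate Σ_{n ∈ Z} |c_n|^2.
Σ |c_n|^2 = π^2/3

Expand and integrate term by term over [-π, π]:
  ∫ (x)^2 dx = 1·(2π^3/3); ∫ 2·1·(0)·x dx = 0 (odd integrand); ∫ 0^2 dx = 0·2π.
So (1/(2π)) ∫_{-π}^{π} (x)^2 dx = 1π^2/3 + 0 = π^2/3.
Parseval ⇒ Σ |c_n|^2 = π^2/3.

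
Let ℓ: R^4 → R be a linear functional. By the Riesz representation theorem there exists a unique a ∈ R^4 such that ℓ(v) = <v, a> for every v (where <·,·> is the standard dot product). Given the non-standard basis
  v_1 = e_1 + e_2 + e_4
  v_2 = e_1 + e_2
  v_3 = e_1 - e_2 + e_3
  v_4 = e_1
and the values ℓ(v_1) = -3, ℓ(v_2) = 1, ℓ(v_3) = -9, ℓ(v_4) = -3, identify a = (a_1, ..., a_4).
a = (-3, 4, -2, -4)

Write a = (a_1, ..., a_4) in the standard basis. For each basis vector v_i, ℓ(v_i) = <v_i, a> is a linear equation in the a_j's. Collect the n equations into a matrix system V a = ℓ, where row i of V is v_i (expressed in the standard basis). Since V is invertible (lower-triangular with 1s on the diagonal, up to permutation), solve by back-substitution:
  V =
[[1, 1, 0, 1],
 [1, 1, 0, 0],
 [1, -1, 1, 0],
 [1, 0, 0, 0]]
  V a = (-3, 1, -9, -3)
Solving gives a = (-3, 4, -2, -4).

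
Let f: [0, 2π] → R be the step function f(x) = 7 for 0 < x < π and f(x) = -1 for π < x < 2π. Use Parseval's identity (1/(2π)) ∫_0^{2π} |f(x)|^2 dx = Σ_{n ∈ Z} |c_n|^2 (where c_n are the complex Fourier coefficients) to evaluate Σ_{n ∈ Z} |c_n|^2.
Σ |c_n|^2 = 25

Parseval equates the L^2 energy of f (normalised by 1/(2π)) with the ℓ^2 sum of its Fourier coefficients: (1/(2π)) ∫_0^{2π} |f|^2 = Σ |c_n|^2.
Compute the left side: (1/(2π)) [∫_0^π 7^2 dx + ∫_π^{2π} (-1)^2 dx] = (1/(2π)) · (49π + 1π) = (49 + 1)/2 = 25.
So Σ_{n ∈ Z} |c_n|^2 = 25.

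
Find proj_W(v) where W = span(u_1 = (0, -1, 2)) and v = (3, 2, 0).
proj_W(v) = (0, 2/5, -4/5)

Set up U = [u_1 | ... | u_1] ∈ R^(3×1). The projector onto W = col(U) is P = U (U^T U)^(-1) U^T.
Compute U^T U =
  [5],
and U^T v = (-2).
Solve U^T U · c = U^T v for the coefficients: c = (-2/5). The projection is proj_W(v) = U c.
Check: (v - proj_W(v)) · u_1 = 0  (should be 0).
Result: proj_W(v) = (0, 2/5, -4/5).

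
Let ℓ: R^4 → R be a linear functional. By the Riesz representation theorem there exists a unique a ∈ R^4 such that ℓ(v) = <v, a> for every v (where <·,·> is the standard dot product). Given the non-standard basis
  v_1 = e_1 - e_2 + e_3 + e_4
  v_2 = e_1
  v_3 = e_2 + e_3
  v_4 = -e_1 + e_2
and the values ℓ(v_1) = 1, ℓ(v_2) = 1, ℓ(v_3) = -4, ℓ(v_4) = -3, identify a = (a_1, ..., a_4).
a = (1, -2, -2, 0)

Write a = (a_1, ..., a_4) in the standard basis. For each basis vector v_i, ℓ(v_i) = <v_i, a> is a linear equation in the a_j's. Collect the n equations into a matrix system V a = ℓ, where row i of V is v_i (expressed in the standard basis). Since V is invertible (lower-triangular with 1s on the diagonal, up to permutation), solve by back-substitution:
  V =
[[1, -1, 1, 1],
 [1, 0, 0, 0],
 [0, 1, 1, 0],
 [-1, 1, 0, 0]]
  V a = (1, 1, -4, -3)
Solving gives a = (1, -2, -2, 0).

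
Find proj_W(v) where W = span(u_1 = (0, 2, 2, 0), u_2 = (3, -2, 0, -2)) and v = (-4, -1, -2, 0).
proj_W(v) = (-13/5, -19/30, -71/30, 26/15)

Set up U = [u_1 | ... | u_2] ∈ R^(4×2). The projector onto W = col(U) is P = U (U^T U)^(-1) U^T.
Compute U^T U =
  [8, -4]
  [-4, 17],
and U^T v = (-6, -10).
Solve U^T U · c = U^T v for the coefficients: c = (-71/60, -13/15). The projection is proj_W(v) = U c.
Check: (v - proj_W(v)) · u_1 = 0  (should be 0).
Check: (v - proj_W(v)) · u_2 = 0  (should be 0).
Result: proj_W(v) = (-13/5, -19/30, -71/30, 26/15).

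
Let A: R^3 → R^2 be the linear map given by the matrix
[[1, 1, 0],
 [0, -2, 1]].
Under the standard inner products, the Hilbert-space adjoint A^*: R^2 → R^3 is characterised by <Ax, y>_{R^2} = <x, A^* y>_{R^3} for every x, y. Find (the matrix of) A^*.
A^* = A^T =
[[1, 0],
 [1, -2],
 [0, 1]]

For real matrices with standard dot products, the defining identity <Ax, y> = <x, A^* y> gives (Ax)^T y = x^T (A^*) y, i.e. x^T A^T y = x^T (A^*) y. Since this holds for all x, y, we must have A^* = A^T. Therefore
A^* =
[[1, 0],
 [1, -2],
 [0, 1]].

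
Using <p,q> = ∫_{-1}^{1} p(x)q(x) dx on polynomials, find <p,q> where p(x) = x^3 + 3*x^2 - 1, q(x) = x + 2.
<p,q> = 2/5

Expand the product: p(x)·q(x) = x^4 + 5*x^3 + 6*x^2 - x - 2.
∫_{-1}^{1} of each monomial x^k gives [2/(k+1) if k even, 0 if k odd]. Integrating term-by-term (or equivalently evaluating the antiderivative F(x) = x^5/5 + 5*x^4/4 + 2*x^3 - x^2/2 - 2*x at the endpoints):
  F(1) − F(−1) = 19/20 − (11/20) = 2/5.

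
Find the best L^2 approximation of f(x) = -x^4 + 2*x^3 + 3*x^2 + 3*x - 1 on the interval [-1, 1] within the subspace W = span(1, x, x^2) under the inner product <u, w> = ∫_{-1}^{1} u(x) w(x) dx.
g(x) = 15*x^2/7 + 21*x/5 - 32/35

The best approximation g ∈ W is the orthogonal projection of f onto W. Writing g = a_0 + a_1 x + a_2 x^2, the coefficients solve the normal equations G · a = b where
  G_{ij} = <φ_i, φ_j> and b_i = <f, φ_i>, with φ_0 = 1, φ_1 = x, φ_2 = x^2.
G =
  [2, 0, 2/3]
  [0, 2/3, 0]
  [2/3, 0, 2/5],
b = (-2/5, 14/5, 26/105).
Solving gives a_0 = -32/35, a_1 = 21/5, a_2 = 15/7, so
  g(x) = 15*x^2/7 + 21*x/5 - 32/35.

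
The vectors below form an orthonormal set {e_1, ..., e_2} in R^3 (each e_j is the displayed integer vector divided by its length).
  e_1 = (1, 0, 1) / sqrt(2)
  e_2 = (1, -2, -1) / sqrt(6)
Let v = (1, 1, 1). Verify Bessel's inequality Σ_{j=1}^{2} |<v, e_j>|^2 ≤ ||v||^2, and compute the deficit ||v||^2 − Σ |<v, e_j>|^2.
Σ |<v, e_j>|^2 = 8/3; ||v||^2 = 3; deficit = 1/3

Write each e_j = u_j / sqrt(<u_j, u_j>) where u_j is the displayed integer vector. Then <v, e_j> = <v, u_j> / sqrt(<u_j, u_j>), so |<v, e_j>|^2 = <v, u_j>^2 / <u_j, u_j>.
Coefficients: <v, e_1> = 2/sqrt(2), <v, e_2> = -2/sqrt(6).
Square and sum: Σ |<v, e_j>|^2 = 8/3.
Compute ||v||^2 = v·v = 3.
Deficit = 3 − 8/3 = 1/3 ≥ 0, confirming Bessel's inequality. (The deficit equals ||v − Σ <v,e_j> e_j||^2, the squared distance from v to span{e_j}.)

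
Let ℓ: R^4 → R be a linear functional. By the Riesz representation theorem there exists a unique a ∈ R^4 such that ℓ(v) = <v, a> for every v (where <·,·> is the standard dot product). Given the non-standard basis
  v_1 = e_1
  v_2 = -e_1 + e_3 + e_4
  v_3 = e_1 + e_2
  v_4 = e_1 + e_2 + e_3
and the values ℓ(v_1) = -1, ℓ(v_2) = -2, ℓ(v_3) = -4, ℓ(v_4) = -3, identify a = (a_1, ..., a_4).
a = (-1, -3, 1, -4)

Write a = (a_1, ..., a_4) in the standard basis. For each basis vector v_i, ℓ(v_i) = <v_i, a> is a linear equation in the a_j's. Collect the n equations into a matrix system V a = ℓ, where row i of V is v_i (expressed in the standard basis). Since V is invertible (lower-triangular with 1s on the diagonal, up to permutation), solve by back-substitution:
  V =
[[1, 0, 0, 0],
 [-1, 0, 1, 1],
 [1, 1, 0, 0],
 [1, 1, 1, 0]]
  V a = (-1, -2, -4, -3)
Solving gives a = (-1, -3, 1, -4).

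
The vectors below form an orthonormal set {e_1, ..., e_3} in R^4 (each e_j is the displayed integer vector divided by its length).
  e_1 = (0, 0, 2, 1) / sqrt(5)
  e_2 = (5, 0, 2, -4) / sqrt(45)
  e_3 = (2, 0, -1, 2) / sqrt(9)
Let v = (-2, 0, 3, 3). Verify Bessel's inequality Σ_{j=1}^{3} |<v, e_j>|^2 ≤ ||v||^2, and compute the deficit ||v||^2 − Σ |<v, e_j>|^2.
Σ |<v, e_j>|^2 = 22; ||v||^2 = 22; deficit = 0

Write each e_j = u_j / sqrt(<u_j, u_j>) where u_j is the displayed integer vector. Then <v, e_j> = <v, u_j> / sqrt(<u_j, u_j>), so |<v, e_j>|^2 = <v, u_j>^2 / <u_j, u_j>.
Coefficients: <v, e_1> = 9/sqrt(5), <v, e_2> = -16/sqrt(45), <v, e_3> = -1/sqrt(9).
Square and sum: Σ |<v, e_j>|^2 = 22.
Compute ||v||^2 = v·v = 22.
Deficit = 22 − 22 = 0 ≥ 0, confirming Bessel's inequality. (The deficit equals ||v − Σ <v,e_j> e_j||^2, the squared distance from v to span{e_j}.)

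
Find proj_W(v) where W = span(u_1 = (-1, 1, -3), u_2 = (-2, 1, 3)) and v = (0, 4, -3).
proj_W(v) = (-99/59, 175/118, -387/118)

Set up U = [u_1 | ... | u_2] ∈ R^(3×2). The projector onto W = col(U) is P = U (U^T U)^(-1) U^T.
Compute U^T U =
  [11, -6]
  [-6, 14],
and U^T v = (13, -5).
Solve U^T U · c = U^T v for the coefficients: c = (76/59, 23/118). The projection is proj_W(v) = U c.
Check: (v - proj_W(v)) · u_1 = 0  (should be 0).
Check: (v - proj_W(v)) · u_2 = 0  (should be 0).
Result: proj_W(v) = (-99/59, 175/118, -387/118).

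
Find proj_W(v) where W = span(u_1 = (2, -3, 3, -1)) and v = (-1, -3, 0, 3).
proj_W(v) = (8/23, -12/23, 12/23, -4/23)

Set up U = [u_1 | ... | u_1] ∈ R^(4×1). The projector onto W = col(U) is P = U (U^T U)^(-1) U^T.
Compute U^T U =
  [23],
and U^T v = (4).
Solve U^T U · c = U^T v for the coefficients: c = (4/23). The projection is proj_W(v) = U c.
Check: (v - proj_W(v)) · u_1 = 0  (should be 0).
Result: proj_W(v) = (8/23, -12/23, 12/23, -4/23).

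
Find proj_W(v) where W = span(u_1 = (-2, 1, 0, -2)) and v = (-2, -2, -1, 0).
proj_W(v) = (-4/9, 2/9, 0, -4/9)

Set up U = [u_1 | ... | u_1] ∈ R^(4×1). The projector onto W = col(U) is P = U (U^T U)^(-1) U^T.
Compute U^T U =
  [9],
and U^T v = (2).
Solve U^T U · c = U^T v for the coefficients: c = (2/9). The projection is proj_W(v) = U c.
Check: (v - proj_W(v)) · u_1 = 0  (should be 0).
Result: proj_W(v) = (-4/9, 2/9, 0, -4/9).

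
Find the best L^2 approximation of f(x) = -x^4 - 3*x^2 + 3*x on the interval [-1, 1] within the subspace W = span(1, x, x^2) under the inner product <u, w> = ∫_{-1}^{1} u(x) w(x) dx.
g(x) = -27*x^2/7 + 3*x + 3/35

The best approximation g ∈ W is the orthogonal projection of f onto W. Writing g = a_0 + a_1 x + a_2 x^2, the coefficients solve the normal equations G · a = b where
  G_{ij} = <φ_i, φ_j> and b_i = <f, φ_i>, with φ_0 = 1, φ_1 = x, φ_2 = x^2.
G =
  [2, 0, 2/3]
  [0, 2/3, 0]
  [2/3, 0, 2/5],
b = (-12/5, 2, -52/35).
Solving gives a_0 = 3/35, a_1 = 3, a_2 = -27/7, so
  g(x) = -27*x^2/7 + 3*x + 3/35.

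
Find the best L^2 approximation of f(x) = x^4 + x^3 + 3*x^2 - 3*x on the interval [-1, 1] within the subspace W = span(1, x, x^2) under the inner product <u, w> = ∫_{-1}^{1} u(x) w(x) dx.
g(x) = 27*x^2/7 - 12*x/5 - 3/35

The best approximation g ∈ W is the orthogonal projection of f onto W. Writing g = a_0 + a_1 x + a_2 x^2, the coefficients solve the normal equations G · a = b where
  G_{ij} = <φ_i, φ_j> and b_i = <f, φ_i>, with φ_0 = 1, φ_1 = x, φ_2 = x^2.
G =
  [2, 0, 2/3]
  [0, 2/3, 0]
  [2/3, 0, 2/5],
b = (12/5, -8/5, 52/35).
Solving gives a_0 = -3/35, a_1 = -12/5, a_2 = 27/7, so
  g(x) = 27*x^2/7 - 12*x/5 - 3/35.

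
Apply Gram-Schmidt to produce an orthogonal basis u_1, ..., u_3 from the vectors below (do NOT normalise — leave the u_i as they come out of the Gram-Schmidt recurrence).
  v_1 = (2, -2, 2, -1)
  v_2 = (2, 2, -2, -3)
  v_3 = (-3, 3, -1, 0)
Orthogonal basis:
  u_1 = (2, -2, 2, -1)
  u_2 = (28/13, 24/13, -24/13, -40/13)
  u_3 = (-16/17, 13/17, 21/17, -16/17)

Apply the Gram-Schmidt recurrence
  u_1 = v_1
  u_i = v_i − Σ_{j<i} ((v_i · u_j) / (u_j · u_j)) · u_j.

Step by step this gives:
  u_1 = (2, -2, 2, -1)
  u_2 = (28/13, 24/13, -24/13, -40/13)
  u_3 = (-16/17, 13/17, 21/17, -16/17)

Orthogonality check:
  u_2 · u_1 = 0 (should be 0)
  u_3 · u_1 = 0 (should be 0)
  u_3 · u_2 = 0 (should be 0)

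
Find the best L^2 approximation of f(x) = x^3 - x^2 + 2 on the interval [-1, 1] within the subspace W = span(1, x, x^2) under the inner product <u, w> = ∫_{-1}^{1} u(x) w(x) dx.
g(x) = -x^2 + 3*x/5 + 2

The best approximation g ∈ W is the orthogonal projection of f onto W. Writing g = a_0 + a_1 x + a_2 x^2, the coefficients solve the normal equations G · a = b where
  G_{ij} = <φ_i, φ_j> and b_i = <f, φ_i>, with φ_0 = 1, φ_1 = x, φ_2 = x^2.
G =
  [2, 0, 2/3]
  [0, 2/3, 0]
  [2/3, 0, 2/5],
b = (10/3, 2/5, 14/15).
Solving gives a_0 = 2, a_1 = 3/5, a_2 = -1, so
  g(x) = -x^2 + 3*x/5 + 2.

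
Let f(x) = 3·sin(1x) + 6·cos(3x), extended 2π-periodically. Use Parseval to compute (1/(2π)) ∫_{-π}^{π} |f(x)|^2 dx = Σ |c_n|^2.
Σ |c_n|^2 = 45/2

Expand |f|^2 and use orthogonality of {sin(nx), cos(mx)} on [-π, π]:
  ∫_{-π}^{π} sin(nx)^2 dx = π, ∫ cos(mx)^2 dx = π, and cross terms integrate to 0.
So ∫_{-π}^{π} f(x)^2 dx = 3^2 · π + 6^2 · π = (9 + 36)π.
Divide by 2π: (9 + 36)/2 = 45/2.
By Parseval, this equals Σ |c_n|^2.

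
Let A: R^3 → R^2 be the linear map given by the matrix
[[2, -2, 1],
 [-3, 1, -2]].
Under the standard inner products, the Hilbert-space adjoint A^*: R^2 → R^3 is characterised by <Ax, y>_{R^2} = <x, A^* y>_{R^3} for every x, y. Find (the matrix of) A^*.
A^* = A^T =
[[2, -3],
 [-2, 1],
 [1, -2]]

For real matrices with standard dot products, the defining identity <Ax, y> = <x, A^* y> gives (Ax)^T y = x^T (A^*) y, i.e. x^T A^T y = x^T (A^*) y. Since this holds for all x, y, we must have A^* = A^T. Therefore
A^* =
[[2, -3],
 [-2, 1],
 [1, -2]].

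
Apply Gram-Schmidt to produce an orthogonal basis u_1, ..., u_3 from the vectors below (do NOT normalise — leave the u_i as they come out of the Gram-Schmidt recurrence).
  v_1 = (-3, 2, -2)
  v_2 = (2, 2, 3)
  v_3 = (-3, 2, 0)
Orthogonal basis:
  u_1 = (-3, 2, -2)
  u_2 = (10/17, 50/17, 35/17)
  u_3 = (-8/9, -4/9, 8/9)

Apply the Gram-Schmidt recurrence
  u_1 = v_1
  u_i = v_i − Σ_{j<i} ((v_i · u_j) / (u_j · u_j)) · u_j.

Step by step this gives:
  u_1 = (-3, 2, -2)
  u_2 = (10/17, 50/17, 35/17)
  u_3 = (-8/9, -4/9, 8/9)

Orthogonality check:
  u_2 · u_1 = 0 (should be 0)
  u_3 · u_1 = 0 (should be 0)
  u_3 · u_2 = 0 (should be 0)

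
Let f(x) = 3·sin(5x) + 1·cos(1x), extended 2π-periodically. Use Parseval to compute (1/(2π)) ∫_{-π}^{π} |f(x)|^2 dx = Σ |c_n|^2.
Σ |c_n|^2 = 5

Expand |f|^2 and use orthogonality of {sin(nx), cos(mx)} on [-π, π]:
  ∫_{-π}^{π} sin(nx)^2 dx = π, ∫ cos(mx)^2 dx = π, and cross terms integrate to 0.
So ∫_{-π}^{π} f(x)^2 dx = 3^2 · π + 1^2 · π = (9 + 1)π.
Divide by 2π: (9 + 1)/2 = 5.
By Parseval, this equals Σ |c_n|^2.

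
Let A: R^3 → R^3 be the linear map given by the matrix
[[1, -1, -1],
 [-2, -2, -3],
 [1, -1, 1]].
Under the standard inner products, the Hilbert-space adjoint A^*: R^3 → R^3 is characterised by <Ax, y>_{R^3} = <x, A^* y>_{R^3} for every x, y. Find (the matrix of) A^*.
A^* = A^T =
[[1, -2, 1],
 [-1, -2, -1],
 [-1, -3, 1]]

For real matrices with standard dot products, the defining identity <Ax, y> = <x, A^* y> gives (Ax)^T y = x^T (A^*) y, i.e. x^T A^T y = x^T (A^*) y. Since this holds for all x, y, we must have A^* = A^T. Therefore
A^* =
[[1, -2, 1],
 [-1, -2, -1],
 [-1, -3, 1]].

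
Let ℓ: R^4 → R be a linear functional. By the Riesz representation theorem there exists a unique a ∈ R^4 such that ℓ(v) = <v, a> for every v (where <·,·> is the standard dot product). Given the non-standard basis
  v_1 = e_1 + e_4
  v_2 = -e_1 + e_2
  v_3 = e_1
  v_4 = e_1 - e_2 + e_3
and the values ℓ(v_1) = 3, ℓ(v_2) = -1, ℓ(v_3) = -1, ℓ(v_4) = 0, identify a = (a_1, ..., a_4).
a = (-1, -2, -1, 4)

Write a = (a_1, ..., a_4) in the standard basis. For each basis vector v_i, ℓ(v_i) = <v_i, a> is a linear equation in the a_j's. Collect the n equations into a matrix system V a = ℓ, where row i of V is v_i (expressed in the standard basis). Since V is invertible (lower-triangular with 1s on the diagonal, up to permutation), solve by back-substitution:
  V =
[[1, 0, 0, 1],
 [-1, 1, 0, 0],
 [1, 0, 0, 0],
 [1, -1, 1, 0]]
  V a = (3, -1, -1, 0)
Solving gives a = (-1, -2, -1, 4).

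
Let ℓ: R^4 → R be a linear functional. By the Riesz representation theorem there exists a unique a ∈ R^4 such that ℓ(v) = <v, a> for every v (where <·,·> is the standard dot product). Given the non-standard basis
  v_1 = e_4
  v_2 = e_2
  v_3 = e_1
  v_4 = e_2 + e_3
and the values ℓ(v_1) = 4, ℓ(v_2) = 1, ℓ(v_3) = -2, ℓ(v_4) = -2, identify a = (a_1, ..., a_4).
a = (-2, 1, -3, 4)

Write a = (a_1, ..., a_4) in the standard basis. For each basis vector v_i, ℓ(v_i) = <v_i, a> is a linear equation in the a_j's. Collect the n equations into a matrix system V a = ℓ, where row i of V is v_i (expressed in the standard basis). Since V is invertible (lower-triangular with 1s on the diagonal, up to permutation), solve by back-substitution:
  V =
[[0, 0, 0, 1],
 [0, 1, 0, 0],
 [1, 0, 0, 0],
 [0, 1, 1, 0]]
  V a = (4, 1, -2, -2)
Solving gives a = (-2, 1, -3, 4).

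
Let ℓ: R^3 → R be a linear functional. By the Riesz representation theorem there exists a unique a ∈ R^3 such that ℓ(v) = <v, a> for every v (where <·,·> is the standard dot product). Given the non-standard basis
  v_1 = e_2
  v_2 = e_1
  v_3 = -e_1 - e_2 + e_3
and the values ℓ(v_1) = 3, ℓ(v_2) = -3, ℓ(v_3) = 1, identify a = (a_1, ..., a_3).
a = (-3, 3, 1)

Write a = (a_1, ..., a_3) in the standard basis. For each basis vector v_i, ℓ(v_i) = <v_i, a> is a linear equation in the a_j's. Collect the n equations into a matrix system V a = ℓ, where row i of V is v_i (expressed in the standard basis). Since V is invertible (lower-triangular with 1s on the diagonal, up to permutation), solve by back-substitution:
  V =
[[0, 1, 0],
 [1, 0, 0],
 [-1, -1, 1]]
  V a = (3, -3, 1)
Solving gives a = (-3, 3, 1).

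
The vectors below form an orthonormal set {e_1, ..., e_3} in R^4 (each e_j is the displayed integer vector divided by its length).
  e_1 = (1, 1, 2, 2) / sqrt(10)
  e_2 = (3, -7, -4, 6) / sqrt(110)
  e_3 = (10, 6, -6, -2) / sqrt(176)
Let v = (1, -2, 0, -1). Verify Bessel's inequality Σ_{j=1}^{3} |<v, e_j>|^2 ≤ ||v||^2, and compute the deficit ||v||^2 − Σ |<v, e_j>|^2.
Σ |<v, e_j>|^2 = 2; ||v||^2 = 6; deficit = 4

Write each e_j = u_j / sqrt(<u_j, u_j>) where u_j is the displayed integer vector. Then <v, e_j> = <v, u_j> / sqrt(<u_j, u_j>), so |<v, e_j>|^2 = <v, u_j>^2 / <u_j, u_j>.
Coefficients: <v, e_1> = -3/sqrt(10), <v, e_2> = 11/sqrt(110), <v, e_3> = 0/sqrt(176).
Square and sum: Σ |<v, e_j>|^2 = 2.
Compute ||v||^2 = v·v = 6.
Deficit = 6 − 2 = 4 ≥ 0, confirming Bessel's inequality. (The deficit equals ||v − Σ <v,e_j> e_j||^2, the squared distance from v to span{e_j}.)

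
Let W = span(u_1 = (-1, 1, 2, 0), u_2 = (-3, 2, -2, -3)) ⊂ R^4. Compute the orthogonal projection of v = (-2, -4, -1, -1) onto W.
proj_W(v) = (41/155, -63/155, -258/155, -66/155)

Set up U = [u_1 | ... | u_2] ∈ R^(4×2). The projector onto W = col(U) is P = U (U^T U)^(-1) U^T.
Compute U^T U =
  [6, 1]
  [1, 26],
and U^T v = (-4, 3).
Solve U^T U · c = U^T v for the coefficients: c = (-107/155, 22/155). The projection is proj_W(v) = U c.
Check: (v - proj_W(v)) · u_1 = 0  (should be 0).
Check: (v - proj_W(v)) · u_2 = 0  (should be 0).
Result: proj_W(v) = (41/155, -63/155, -258/155, -66/155).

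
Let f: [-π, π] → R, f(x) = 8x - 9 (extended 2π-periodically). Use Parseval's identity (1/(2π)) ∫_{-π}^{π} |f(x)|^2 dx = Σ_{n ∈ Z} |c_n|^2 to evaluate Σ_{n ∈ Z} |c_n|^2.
Σ |c_n|^2 = 64π^2/3 + 81

Expand and integrate term by term over [-π, π]:
  ∫ (8x)^2 dx = 64·(2π^3/3); ∫ 2·8·(-9)·x dx = 0 (odd integrand); ∫ (-9)^2 dx = 81·2π.
So (1/(2π)) ∫_{-π}^{π} (8x - 9)^2 dx = 64π^2/3 + 81 = 64π^2/3 + 81.
Parseval ⇒ Σ |c_n|^2 = 64π^2/3 + 81.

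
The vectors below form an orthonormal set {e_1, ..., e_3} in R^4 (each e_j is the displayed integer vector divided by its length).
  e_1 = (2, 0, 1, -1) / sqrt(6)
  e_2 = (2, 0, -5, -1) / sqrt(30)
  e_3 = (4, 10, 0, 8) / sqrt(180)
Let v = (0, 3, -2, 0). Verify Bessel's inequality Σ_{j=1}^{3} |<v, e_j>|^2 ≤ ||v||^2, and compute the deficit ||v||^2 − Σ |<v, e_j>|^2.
Σ |<v, e_j>|^2 = 9; ||v||^2 = 13; deficit = 4

Write each e_j = u_j / sqrt(<u_j, u_j>) where u_j is the displayed integer vector. Then <v, e_j> = <v, u_j> / sqrt(<u_j, u_j>), so |<v, e_j>|^2 = <v, u_j>^2 / <u_j, u_j>.
Coefficients: <v, e_1> = -2/sqrt(6), <v, e_2> = 10/sqrt(30), <v, e_3> = 30/sqrt(180).
Square and sum: Σ |<v, e_j>|^2 = 9.
Compute ||v||^2 = v·v = 13.
Deficit = 13 − 9 = 4 ≥ 0, confirming Bessel's inequality. (The deficit equals ||v − Σ <v,e_j> e_j||^2, the squared distance from v to span{e_j}.)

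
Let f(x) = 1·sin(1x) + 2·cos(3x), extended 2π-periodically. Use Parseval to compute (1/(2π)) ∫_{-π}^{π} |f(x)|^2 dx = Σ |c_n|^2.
Σ |c_n|^2 = 5/2

Expand |f|^2 and use orthogonality of {sin(nx), cos(mx)} on [-π, π]:
  ∫_{-π}^{π} sin(nx)^2 dx = π, ∫ cos(mx)^2 dx = π, and cross terms integrate to 0.
So ∫_{-π}^{π} f(x)^2 dx = 1^2 · π + 2^2 · π = (1 + 4)π.
Divide by 2π: (1 + 4)/2 = 5/2.
By Parseval, this equals Σ |c_n|^2.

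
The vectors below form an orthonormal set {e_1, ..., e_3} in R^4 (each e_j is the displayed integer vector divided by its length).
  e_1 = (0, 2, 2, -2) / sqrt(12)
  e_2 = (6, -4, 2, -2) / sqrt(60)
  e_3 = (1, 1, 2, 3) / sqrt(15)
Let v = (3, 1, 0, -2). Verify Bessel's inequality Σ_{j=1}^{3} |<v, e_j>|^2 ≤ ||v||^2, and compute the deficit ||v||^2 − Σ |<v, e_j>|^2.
Σ |<v, e_j>|^2 = 26/3; ||v||^2 = 14; deficit = 16/3

Write each e_j = u_j / sqrt(<u_j, u_j>) where u_j is the displayed integer vector. Then <v, e_j> = <v, u_j> / sqrt(<u_j, u_j>), so |<v, e_j>|^2 = <v, u_j>^2 / <u_j, u_j>.
Coefficients: <v, e_1> = 6/sqrt(12), <v, e_2> = 18/sqrt(60), <v, e_3> = -2/sqrt(15).
Square and sum: Σ |<v, e_j>|^2 = 26/3.
Compute ||v||^2 = v·v = 14.
Deficit = 14 − 26/3 = 16/3 ≥ 0, confirming Bessel's inequality. (The deficit equals ||v − Σ <v,e_j> e_j||^2, the squared distance from v to span{e_j}.)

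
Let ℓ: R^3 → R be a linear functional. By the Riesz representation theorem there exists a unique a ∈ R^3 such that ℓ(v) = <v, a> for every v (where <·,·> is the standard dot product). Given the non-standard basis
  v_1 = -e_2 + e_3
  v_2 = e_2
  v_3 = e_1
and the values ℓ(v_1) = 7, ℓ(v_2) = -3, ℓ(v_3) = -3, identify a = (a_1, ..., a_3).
a = (-3, -3, 4)

Write a = (a_1, ..., a_3) in the standard basis. For each basis vector v_i, ℓ(v_i) = <v_i, a> is a linear equation in the a_j's. Collect the n equations into a matrix system V a = ℓ, where row i of V is v_i (expressed in the standard basis). Since V is invertible (lower-triangular with 1s on the diagonal, up to permutation), solve by back-substitution:
  V =
[[0, -1, 1],
 [0, 1, 0],
 [1, 0, 0]]
  V a = (7, -3, -3)
Solving gives a = (-3, -3, 4).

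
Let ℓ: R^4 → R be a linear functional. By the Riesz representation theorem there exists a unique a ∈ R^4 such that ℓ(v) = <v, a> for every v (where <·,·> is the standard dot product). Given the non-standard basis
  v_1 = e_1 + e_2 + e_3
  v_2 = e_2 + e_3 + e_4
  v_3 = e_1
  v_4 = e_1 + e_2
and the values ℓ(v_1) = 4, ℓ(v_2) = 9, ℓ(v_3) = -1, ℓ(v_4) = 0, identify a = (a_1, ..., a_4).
a = (-1, 1, 4, 4)

Write a = (a_1, ..., a_4) in the standard basis. For each basis vector v_i, ℓ(v_i) = <v_i, a> is a linear equation in the a_j's. Collect the n equations into a matrix system V a = ℓ, where row i of V is v_i (expressed in the standard basis). Since V is invertible (lower-triangular with 1s on the diagonal, up to permutation), solve by back-substitution:
  V =
[[1, 1, 1, 0],
 [0, 1, 1, 1],
 [1, 0, 0, 0],
 [1, 1, 0, 0]]
  V a = (4, 9, -1, 0)
Solving gives a = (-1, 1, 4, 4).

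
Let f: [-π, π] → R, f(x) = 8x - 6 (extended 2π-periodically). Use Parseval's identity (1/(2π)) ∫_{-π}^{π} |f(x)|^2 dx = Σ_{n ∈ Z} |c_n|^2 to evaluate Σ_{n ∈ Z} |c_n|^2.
Σ |c_n|^2 = 64π^2/3 + 36

Expand and integrate term by term over [-π, π]:
  ∫ (8x)^2 dx = 64·(2π^3/3); ∫ 2·8·(-6)·x dx = 0 (odd integrand); ∫ (-6)^2 dx = 36·2π.
So (1/(2π)) ∫_{-π}^{π} (8x - 6)^2 dx = 64π^2/3 + 36 = 64π^2/3 + 36.
Parseval ⇒ Σ |c_n|^2 = 64π^2/3 + 36.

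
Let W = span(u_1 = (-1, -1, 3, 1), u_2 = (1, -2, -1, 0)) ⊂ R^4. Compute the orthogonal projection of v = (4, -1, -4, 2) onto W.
proj_W(v) = (38/17, -65/34, -67/17, -29/34)

Set up U = [u_1 | ... | u_2] ∈ R^(4×2). The projector onto W = col(U) is P = U (U^T U)^(-1) U^T.
Compute U^T U =
  [12, -2]
  [-2, 6],
and U^T v = (-13, 10).
Solve U^T U · c = U^T v for the coefficients: c = (-29/34, 47/34). The projection is proj_W(v) = U c.
Check: (v - proj_W(v)) · u_1 = 0  (should be 0).
Check: (v - proj_W(v)) · u_2 = 0  (should be 0).
Result: proj_W(v) = (38/17, -65/34, -67/17, -29/34).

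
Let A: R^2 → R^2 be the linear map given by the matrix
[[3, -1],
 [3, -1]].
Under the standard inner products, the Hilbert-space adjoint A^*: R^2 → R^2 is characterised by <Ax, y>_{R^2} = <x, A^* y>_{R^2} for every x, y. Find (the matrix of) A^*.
A^* = A^T =
[[3, 3],
 [-1, -1]]

For real matrices with standard dot products, the defining identity <Ax, y> = <x, A^* y> gives (Ax)^T y = x^T (A^*) y, i.e. x^T A^T y = x^T (A^*) y. Since this holds for all x, y, we must have A^* = A^T. Therefore
A^* =
[[3, 3],
 [-1, -1]].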